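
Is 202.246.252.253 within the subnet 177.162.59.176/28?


Subnet network: 177.162.59.176
Test IP AND mask: 202.246.252.240
No, 202.246.252.253 is not in 177.162.59.176/28


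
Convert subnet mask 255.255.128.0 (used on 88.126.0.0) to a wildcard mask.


Subnet mask: 255.255.128.0
Wildcard = 255.255.255.255 - subnet mask
255 - 255 = 0
255 - 255 = 0
255 - 128 = 127
255 - 0 = 255
Wildcard: 0.0.127.255


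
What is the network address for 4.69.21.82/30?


IP:   00000100.01000101.00010101.01010010
Mask: 11111111.11111111.11111111.11111100
AND operation:
Net:  00000100.01000101.00010101.01010000
Network: 4.69.21.80/30


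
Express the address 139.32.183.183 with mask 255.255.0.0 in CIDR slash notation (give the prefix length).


Binary: 11111111.11111111.00000000.00000000
Count leading 1s
Prefix: /16


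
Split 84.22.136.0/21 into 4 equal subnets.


New prefix = 21 + 2 = 23
Each subnet has 512 addresses
  84.22.136.0/23
  84.22.138.0/23
  84.22.140.0/23
  84.22.142.0/23
Subnets: 84.22.136.0/23, 84.22.138.0/23, 84.22.140.0/23, 84.22.142.0/23


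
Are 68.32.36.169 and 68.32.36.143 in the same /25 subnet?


Mask: 255.255.255.128
68.32.36.169 AND mask = 68.32.36.128
68.32.36.143 AND mask = 68.32.36.128
Yes, same subnet (68.32.36.128)


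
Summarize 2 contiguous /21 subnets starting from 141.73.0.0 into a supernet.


Original prefix: /21
Number of subnets: 2 = 2^1
New prefix = 21 - 1 = 20
Supernet: 141.73.0.0/20


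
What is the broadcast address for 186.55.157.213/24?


Network: 186.55.157.0/24
Host bits = 8
Set all host bits to 1:
Broadcast: 186.55.157.255


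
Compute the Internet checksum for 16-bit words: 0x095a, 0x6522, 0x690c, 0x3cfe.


Sum all words (with carry folding):
+ 0x095a = 0x095a
+ 0x6522 = 0x6e7c
+ 0x690c = 0xd788
+ 0x3cfe = 0x1487
One's complement: ~0x1487
Checksum = 0xeb78


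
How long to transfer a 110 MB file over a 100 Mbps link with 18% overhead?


Effective throughput = 100 * (1 - 18/100) = 82 Mbps
File size in Mb = 110 * 8 = 880 Mb
Time = 880 / 82
Time = 10.7317 seconds


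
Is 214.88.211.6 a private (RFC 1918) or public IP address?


RFC 1918 private ranges:
  10.0.0.0/8 (10.0.0.0 - 10.255.255.255)
  172.16.0.0/12 (172.16.0.0 - 172.31.255.255)
  192.168.0.0/16 (192.168.0.0 - 192.168.255.255)
Public (not in any RFC 1918 range)


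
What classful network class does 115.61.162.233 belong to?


First octet: 115
Binary: 01110011
0xxxxxxx -> Class A (1-126)
Class A, default mask 255.0.0.0 (/8)


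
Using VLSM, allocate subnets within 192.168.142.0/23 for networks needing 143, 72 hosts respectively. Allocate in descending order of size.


143 hosts -> /24 (254 usable): 192.168.142.0/24
72 hosts -> /25 (126 usable): 192.168.143.0/25
Allocation: 192.168.142.0/24 (143 hosts, 254 usable); 192.168.143.0/25 (72 hosts, 126 usable)


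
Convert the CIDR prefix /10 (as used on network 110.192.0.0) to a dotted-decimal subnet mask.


/10 means 10 network bits, 22 host bits
Binary: 11111111110000000000000000000000
Mask: 255.192.0.0


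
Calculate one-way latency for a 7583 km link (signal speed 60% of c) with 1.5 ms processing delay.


Speed = 0.6 * 3e5 km/s = 180000 km/s
Propagation delay = 7583 / 180000 = 0.0421 s = 42.1278 ms
Processing delay = 1.5 ms
Total one-way latency = 43.6278 ms


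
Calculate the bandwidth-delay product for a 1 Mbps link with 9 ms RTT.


BDP = bandwidth * RTT
= 1 Mbps * 9 ms
= 1 * 1e6 * 9 / 1000 bits
= 9000 bits
= 1125 bytes
= 1.0986 KB
BDP = 9000 bits (1125 bytes)


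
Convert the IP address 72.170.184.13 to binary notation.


72 = 01001000
170 = 10101010
184 = 10111000
13 = 00001101
Binary: 01001000.10101010.10111000.00001101


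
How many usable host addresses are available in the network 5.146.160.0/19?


Host bits = 32 - 19 = 13
Total addresses = 2^13 = 8192
Usable = total - 2 (network and broadcast)
Usable hosts: 8190


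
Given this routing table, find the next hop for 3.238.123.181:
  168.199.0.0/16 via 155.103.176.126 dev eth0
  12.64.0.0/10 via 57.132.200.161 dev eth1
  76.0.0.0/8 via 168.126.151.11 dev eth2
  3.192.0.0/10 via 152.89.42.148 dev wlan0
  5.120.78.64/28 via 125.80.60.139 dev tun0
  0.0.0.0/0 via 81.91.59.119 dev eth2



Longest prefix match for 3.238.123.181:
  /16 168.199.0.0: no
  /10 12.64.0.0: no
  /8 76.0.0.0: no
  /10 3.192.0.0: MATCH
  /28 5.120.78.64: no
  /0 0.0.0.0: MATCH
Selected: next-hop 152.89.42.148 via wlan0 (matched /10)


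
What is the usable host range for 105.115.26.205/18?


Network: 105.115.0.0
Broadcast: 105.115.63.255
First usable = network + 1
Last usable = broadcast - 1
Range: 105.115.0.1 to 105.115.63.254


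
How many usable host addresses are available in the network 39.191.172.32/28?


Host bits = 32 - 28 = 4
Total addresses = 2^4 = 16
Usable = total - 2 (network and broadcast)
Usable hosts: 14


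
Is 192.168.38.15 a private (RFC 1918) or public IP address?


RFC 1918 private ranges:
  10.0.0.0/8 (10.0.0.0 - 10.255.255.255)
  172.16.0.0/12 (172.16.0.0 - 172.31.255.255)
  192.168.0.0/16 (192.168.0.0 - 192.168.255.255)
Private (in 192.168.0.0/16)


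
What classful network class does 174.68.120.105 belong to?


First octet: 174
Binary: 10101110
10xxxxxx -> Class B (128-191)
Class B, default mask 255.255.0.0 (/16)


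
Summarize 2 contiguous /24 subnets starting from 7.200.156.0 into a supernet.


Original prefix: /24
Number of subnets: 2 = 2^1
New prefix = 24 - 1 = 23
Supernet: 7.200.156.0/23


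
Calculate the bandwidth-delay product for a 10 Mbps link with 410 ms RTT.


BDP = bandwidth * RTT
= 10 Mbps * 410 ms
= 10 * 1e6 * 410 / 1000 bits
= 4100000 bits
= 512500 bytes
= 500.4883 KB
BDP = 4100000 bits (512500 bytes)


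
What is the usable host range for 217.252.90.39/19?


Network: 217.252.64.0
Broadcast: 217.252.95.255
First usable = network + 1
Last usable = broadcast - 1
Range: 217.252.64.1 to 217.252.95.254


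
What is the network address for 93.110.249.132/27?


IP:   01011101.01101110.11111001.10000100
Mask: 11111111.11111111.11111111.11100000
AND operation:
Net:  01011101.01101110.11111001.10000000
Network: 93.110.249.128/27


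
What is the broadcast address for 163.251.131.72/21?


Network: 163.251.128.0/21
Host bits = 11
Set all host bits to 1:
Broadcast: 163.251.135.255


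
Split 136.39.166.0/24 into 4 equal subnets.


New prefix = 24 + 2 = 26
Each subnet has 64 addresses
  136.39.166.0/26
  136.39.166.64/26
  136.39.166.128/26
  136.39.166.192/26
Subnets: 136.39.166.0/26, 136.39.166.64/26, 136.39.166.128/26, 136.39.166.192/26


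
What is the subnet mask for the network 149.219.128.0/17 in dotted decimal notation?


/17 means 17 network bits, 15 host bits
Binary: 11111111111111111000000000000000
Mask: 255.255.128.0


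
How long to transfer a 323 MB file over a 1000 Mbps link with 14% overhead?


Effective throughput = 1000 * (1 - 14/100) = 860 Mbps
File size in Mb = 323 * 8 = 2584 Mb
Time = 2584 / 860
Time = 3.0047 seconds


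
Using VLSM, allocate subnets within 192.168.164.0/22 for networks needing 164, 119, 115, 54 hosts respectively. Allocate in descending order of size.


164 hosts -> /24 (254 usable): 192.168.164.0/24
119 hosts -> /25 (126 usable): 192.168.165.0/25
115 hosts -> /25 (126 usable): 192.168.165.128/25
54 hosts -> /26 (62 usable): 192.168.166.0/26
Allocation: 192.168.164.0/24 (164 hosts, 254 usable); 192.168.165.0/25 (119 hosts, 126 usable); 192.168.165.128/25 (115 hosts, 126 usable); 192.168.166.0/26 (54 hosts, 62 usable)


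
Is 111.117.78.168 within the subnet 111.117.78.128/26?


Subnet network: 111.117.78.128
Test IP AND mask: 111.117.78.128
Yes, 111.117.78.168 is in 111.117.78.128/26


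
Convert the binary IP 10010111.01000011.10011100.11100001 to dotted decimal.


10010111 = 151
01000011 = 67
10011100 = 156
11100001 = 225
IP: 151.67.156.225


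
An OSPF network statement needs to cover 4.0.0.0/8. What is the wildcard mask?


Subnet mask: 255.0.0.0
Wildcard = 255.255.255.255 - subnet mask
255 - 255 = 0
255 - 0 = 255
255 - 0 = 255
255 - 0 = 255
Wildcard: 0.255.255.255


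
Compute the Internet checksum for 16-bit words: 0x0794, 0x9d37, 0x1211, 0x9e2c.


Sum all words (with carry folding):
+ 0x0794 = 0x0794
+ 0x9d37 = 0xa4cb
+ 0x1211 = 0xb6dc
+ 0x9e2c = 0x5509
One's complement: ~0x5509
Checksum = 0xaaf6


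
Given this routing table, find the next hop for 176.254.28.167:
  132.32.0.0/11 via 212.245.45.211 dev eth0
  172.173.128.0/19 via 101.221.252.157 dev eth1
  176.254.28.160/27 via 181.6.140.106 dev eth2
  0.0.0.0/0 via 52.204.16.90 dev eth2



Longest prefix match for 176.254.28.167:
  /11 132.32.0.0: no
  /19 172.173.128.0: no
  /27 176.254.28.160: MATCH
  /0 0.0.0.0: MATCH
Selected: next-hop 181.6.140.106 via eth2 (matched /27)


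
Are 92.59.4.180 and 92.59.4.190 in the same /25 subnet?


Mask: 255.255.255.128
92.59.4.180 AND mask = 92.59.4.128
92.59.4.190 AND mask = 92.59.4.128
Yes, same subnet (92.59.4.128)


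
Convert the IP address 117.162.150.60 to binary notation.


117 = 01110101
162 = 10100010
150 = 10010110
60 = 00111100
Binary: 01110101.10100010.10010110.00111100


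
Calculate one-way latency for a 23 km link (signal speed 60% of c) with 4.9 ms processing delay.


Speed = 0.6 * 3e5 km/s = 180000 km/s
Propagation delay = 23 / 180000 = 0.0001 s = 0.1278 ms
Processing delay = 4.9 ms
Total one-way latency = 5.0278 ms


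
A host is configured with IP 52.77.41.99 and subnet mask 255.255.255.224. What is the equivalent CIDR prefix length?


Binary: 11111111.11111111.11111111.11100000
Count leading 1s
Prefix: /27


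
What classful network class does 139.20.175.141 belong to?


First octet: 139
Binary: 10001011
10xxxxxx -> Class B (128-191)
Class B, default mask 255.255.0.0 (/16)


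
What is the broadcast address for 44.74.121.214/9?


Network: 44.0.0.0/9
Host bits = 23
Set all host bits to 1:
Broadcast: 44.127.255.255


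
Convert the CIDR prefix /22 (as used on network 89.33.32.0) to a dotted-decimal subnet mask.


/22 means 22 network bits, 10 host bits
Binary: 11111111111111111111110000000000
Mask: 255.255.252.0


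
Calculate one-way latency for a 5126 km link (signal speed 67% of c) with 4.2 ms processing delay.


Speed = 0.67 * 3e5 km/s = 201000 km/s
Propagation delay = 5126 / 201000 = 0.0255 s = 25.5025 ms
Processing delay = 4.2 ms
Total one-way latency = 29.7025 ms


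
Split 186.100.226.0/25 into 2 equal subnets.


New prefix = 25 + 1 = 26
Each subnet has 64 addresses
  186.100.226.0/26
  186.100.226.64/26
Subnets: 186.100.226.0/26, 186.100.226.64/26


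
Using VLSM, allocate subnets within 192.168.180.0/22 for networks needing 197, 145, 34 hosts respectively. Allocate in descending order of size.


197 hosts -> /24 (254 usable): 192.168.180.0/24
145 hosts -> /24 (254 usable): 192.168.181.0/24
34 hosts -> /26 (62 usable): 192.168.182.0/26
Allocation: 192.168.180.0/24 (197 hosts, 254 usable); 192.168.181.0/24 (145 hosts, 254 usable); 192.168.182.0/26 (34 hosts, 62 usable)


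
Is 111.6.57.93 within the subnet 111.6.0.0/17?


Subnet network: 111.6.0.0
Test IP AND mask: 111.6.0.0
Yes, 111.6.57.93 is in 111.6.0.0/17


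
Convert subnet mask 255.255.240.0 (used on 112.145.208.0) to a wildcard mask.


Subnet mask: 255.255.240.0
Wildcard = 255.255.255.255 - subnet mask
255 - 255 = 0
255 - 255 = 0
255 - 240 = 15
255 - 0 = 255
Wildcard: 0.0.15.255


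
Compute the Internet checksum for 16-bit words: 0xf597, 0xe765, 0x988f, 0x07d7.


Sum all words (with carry folding):
+ 0xf597 = 0xf597
+ 0xe765 = 0xdcfd
+ 0x988f = 0x758d
+ 0x07d7 = 0x7d64
One's complement: ~0x7d64
Checksum = 0x829b


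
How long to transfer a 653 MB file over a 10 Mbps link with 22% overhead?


Effective throughput = 10 * (1 - 22/100) = 7.8 Mbps
File size in Mb = 653 * 8 = 5224 Mb
Time = 5224 / 7.8
Time = 669.7436 seconds


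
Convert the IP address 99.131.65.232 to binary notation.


99 = 01100011
131 = 10000011
65 = 01000001
232 = 11101000
Binary: 01100011.10000011.01000001.11101000


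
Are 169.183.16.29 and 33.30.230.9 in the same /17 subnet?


Mask: 255.255.128.0
169.183.16.29 AND mask = 169.183.0.0
33.30.230.9 AND mask = 33.30.128.0
No, different subnets (169.183.0.0 vs 33.30.128.0)


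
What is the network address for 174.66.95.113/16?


IP:   10101110.01000010.01011111.01110001
Mask: 11111111.11111111.00000000.00000000
AND operation:
Net:  10101110.01000010.00000000.00000000
Network: 174.66.0.0/16


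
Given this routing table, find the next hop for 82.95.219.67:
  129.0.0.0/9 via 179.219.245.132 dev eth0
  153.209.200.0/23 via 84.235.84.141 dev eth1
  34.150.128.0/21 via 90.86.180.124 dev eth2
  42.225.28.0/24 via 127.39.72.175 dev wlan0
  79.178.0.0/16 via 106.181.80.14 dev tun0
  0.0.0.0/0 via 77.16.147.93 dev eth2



Longest prefix match for 82.95.219.67:
  /9 129.0.0.0: no
  /23 153.209.200.0: no
  /21 34.150.128.0: no
  /24 42.225.28.0: no
  /16 79.178.0.0: no
  /0 0.0.0.0: MATCH
Selected: next-hop 77.16.147.93 via eth2 (matched /0)


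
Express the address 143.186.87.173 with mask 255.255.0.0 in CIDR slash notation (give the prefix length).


Binary: 11111111.11111111.00000000.00000000
Count leading 1s
Prefix: /16


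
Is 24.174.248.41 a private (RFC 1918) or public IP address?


RFC 1918 private ranges:
  10.0.0.0/8 (10.0.0.0 - 10.255.255.255)
  172.16.0.0/12 (172.16.0.0 - 172.31.255.255)
  192.168.0.0/16 (192.168.0.0 - 192.168.255.255)
Public (not in any RFC 1918 range)


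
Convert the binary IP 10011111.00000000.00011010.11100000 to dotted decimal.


10011111 = 159
00000000 = 0
00011010 = 26
11100000 = 224
IP: 159.0.26.224


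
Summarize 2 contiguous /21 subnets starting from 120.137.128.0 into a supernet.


Original prefix: /21
Number of subnets: 2 = 2^1
New prefix = 21 - 1 = 20
Supernet: 120.137.128.0/20


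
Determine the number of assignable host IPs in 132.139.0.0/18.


Host bits = 32 - 18 = 14
Total addresses = 2^14 = 16384
Usable = total - 2 (network and broadcast)
Usable hosts: 16382


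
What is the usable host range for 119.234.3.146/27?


Network: 119.234.3.128
Broadcast: 119.234.3.159
First usable = network + 1
Last usable = broadcast - 1
Range: 119.234.3.129 to 119.234.3.158


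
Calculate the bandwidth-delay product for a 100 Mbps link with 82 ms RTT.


BDP = bandwidth * RTT
= 100 Mbps * 82 ms
= 100 * 1e6 * 82 / 1000 bits
= 8200000 bits
= 1025000 bytes
= 1000.9766 KB
BDP = 8200000 bits (1025000 bytes)


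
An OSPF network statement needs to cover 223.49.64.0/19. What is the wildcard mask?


Subnet mask: 255.255.224.0
Wildcard = 255.255.255.255 - subnet mask
255 - 255 = 0
255 - 255 = 0
255 - 224 = 31
255 - 0 = 255
Wildcard: 0.0.31.255


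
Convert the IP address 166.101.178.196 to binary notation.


166 = 10100110
101 = 01100101
178 = 10110010
196 = 11000100
Binary: 10100110.01100101.10110010.11000100


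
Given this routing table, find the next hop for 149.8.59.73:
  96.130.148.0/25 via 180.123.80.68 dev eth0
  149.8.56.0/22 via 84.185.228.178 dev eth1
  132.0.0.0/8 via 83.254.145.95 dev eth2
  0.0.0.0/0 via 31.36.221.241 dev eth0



Longest prefix match for 149.8.59.73:
  /25 96.130.148.0: no
  /22 149.8.56.0: MATCH
  /8 132.0.0.0: no
  /0 0.0.0.0: MATCH
Selected: next-hop 84.185.228.178 via eth1 (matched /22)


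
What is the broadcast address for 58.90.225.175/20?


Network: 58.90.224.0/20
Host bits = 12
Set all host bits to 1:
Broadcast: 58.90.239.255


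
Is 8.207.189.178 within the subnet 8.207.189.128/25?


Subnet network: 8.207.189.128
Test IP AND mask: 8.207.189.128
Yes, 8.207.189.178 is in 8.207.189.128/25


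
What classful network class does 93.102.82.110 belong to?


First octet: 93
Binary: 01011101
0xxxxxxx -> Class A (1-126)
Class A, default mask 255.0.0.0 (/8)


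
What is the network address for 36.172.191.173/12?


IP:   00100100.10101100.10111111.10101101
Mask: 11111111.11110000.00000000.00000000
AND operation:
Net:  00100100.10100000.00000000.00000000
Network: 36.160.0.0/12


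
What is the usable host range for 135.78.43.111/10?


Network: 135.64.0.0
Broadcast: 135.127.255.255
First usable = network + 1
Last usable = broadcast - 1
Range: 135.64.0.1 to 135.127.255.254


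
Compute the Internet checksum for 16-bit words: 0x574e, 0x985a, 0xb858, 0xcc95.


Sum all words (with carry folding):
+ 0x574e = 0x574e
+ 0x985a = 0xefa8
+ 0xb858 = 0xa801
+ 0xcc95 = 0x7497
One's complement: ~0x7497
Checksum = 0x8b68


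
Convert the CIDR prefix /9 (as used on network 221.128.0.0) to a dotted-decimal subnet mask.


/9 means 9 network bits, 23 host bits
Binary: 11111111100000000000000000000000
Mask: 255.128.0.0


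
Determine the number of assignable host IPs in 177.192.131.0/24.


Host bits = 32 - 24 = 8
Total addresses = 2^8 = 256
Usable = total - 2 (network and broadcast)
Usable hosts: 254


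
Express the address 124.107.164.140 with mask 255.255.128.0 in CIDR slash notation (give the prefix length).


Binary: 11111111.11111111.10000000.00000000
Count leading 1s
Prefix: /17


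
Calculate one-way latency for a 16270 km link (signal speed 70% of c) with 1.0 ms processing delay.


Speed = 0.7 * 3e5 km/s = 210000 km/s
Propagation delay = 16270 / 210000 = 0.0775 s = 77.4762 ms
Processing delay = 1.0 ms
Total one-way latency = 78.4762 ms


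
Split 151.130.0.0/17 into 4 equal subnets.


New prefix = 17 + 2 = 19
Each subnet has 8192 addresses
  151.130.0.0/19
  151.130.32.0/19
  151.130.64.0/19
  151.130.96.0/19
Subnets: 151.130.0.0/19, 151.130.32.0/19, 151.130.64.0/19, 151.130.96.0/19


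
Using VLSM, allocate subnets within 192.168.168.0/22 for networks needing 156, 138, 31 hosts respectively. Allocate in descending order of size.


156 hosts -> /24 (254 usable): 192.168.168.0/24
138 hosts -> /24 (254 usable): 192.168.169.0/24
31 hosts -> /26 (62 usable): 192.168.170.0/26
Allocation: 192.168.168.0/24 (156 hosts, 254 usable); 192.168.169.0/24 (138 hosts, 254 usable); 192.168.170.0/26 (31 hosts, 62 usable)


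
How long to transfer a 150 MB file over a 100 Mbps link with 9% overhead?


Effective throughput = 100 * (1 - 9/100) = 91 Mbps
File size in Mb = 150 * 8 = 1200 Mb
Time = 1200 / 91
Time = 13.1868 seconds


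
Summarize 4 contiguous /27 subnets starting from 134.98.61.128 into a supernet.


Original prefix: /27
Number of subnets: 4 = 2^2
New prefix = 27 - 2 = 25
Supernet: 134.98.61.128/25


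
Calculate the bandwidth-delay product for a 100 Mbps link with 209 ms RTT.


BDP = bandwidth * RTT
= 100 Mbps * 209 ms
= 100 * 1e6 * 209 / 1000 bits
= 20900000 bits
= 2612500 bytes
= 2551.2695 KB
BDP = 20900000 bits (2612500 bytes)


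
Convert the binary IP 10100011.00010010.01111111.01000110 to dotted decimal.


10100011 = 163
00010010 = 18
01111111 = 127
01000110 = 70
IP: 163.18.127.70


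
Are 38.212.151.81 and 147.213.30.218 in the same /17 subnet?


Mask: 255.255.128.0
38.212.151.81 AND mask = 38.212.128.0
147.213.30.218 AND mask = 147.213.0.0
No, different subnets (38.212.128.0 vs 147.213.0.0)


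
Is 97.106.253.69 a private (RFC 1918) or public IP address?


RFC 1918 private ranges:
  10.0.0.0/8 (10.0.0.0 - 10.255.255.255)
  172.16.0.0/12 (172.16.0.0 - 172.31.255.255)
  192.168.0.0/16 (192.168.0.0 - 192.168.255.255)
Public (not in any RFC 1918 range)


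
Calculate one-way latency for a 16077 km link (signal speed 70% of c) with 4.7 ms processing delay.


Speed = 0.7 * 3e5 km/s = 210000 km/s
Propagation delay = 16077 / 210000 = 0.0766 s = 76.5571 ms
Processing delay = 4.7 ms
Total one-way latency = 81.2571 ms


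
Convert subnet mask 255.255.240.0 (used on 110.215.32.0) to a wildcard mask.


Subnet mask: 255.255.240.0
Wildcard = 255.255.255.255 - subnet mask
255 - 255 = 0
255 - 255 = 0
255 - 240 = 15
255 - 0 = 255
Wildcard: 0.0.15.255


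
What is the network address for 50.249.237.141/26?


IP:   00110010.11111001.11101101.10001101
Mask: 11111111.11111111.11111111.11000000
AND operation:
Net:  00110010.11111001.11101101.10000000
Network: 50.249.237.128/26


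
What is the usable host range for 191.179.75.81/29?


Network: 191.179.75.80
Broadcast: 191.179.75.87
First usable = network + 1
Last usable = broadcast - 1
Range: 191.179.75.81 to 191.179.75.86


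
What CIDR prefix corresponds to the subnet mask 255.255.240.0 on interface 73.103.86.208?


Binary: 11111111.11111111.11110000.00000000
Count leading 1s
Prefix: /20


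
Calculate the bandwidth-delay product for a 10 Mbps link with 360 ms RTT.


BDP = bandwidth * RTT
= 10 Mbps * 360 ms
= 10 * 1e6 * 360 / 1000 bits
= 3600000 bits
= 450000 bytes
= 439.4531 KB
BDP = 3600000 bits (450000 bytes)


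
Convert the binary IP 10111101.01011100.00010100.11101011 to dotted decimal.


10111101 = 189
01011100 = 92
00010100 = 20
11101011 = 235
IP: 189.92.20.235


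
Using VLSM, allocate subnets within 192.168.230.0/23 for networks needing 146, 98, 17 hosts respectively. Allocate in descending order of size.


146 hosts -> /24 (254 usable): 192.168.230.0/24
98 hosts -> /25 (126 usable): 192.168.231.0/25
17 hosts -> /27 (30 usable): 192.168.231.128/27
Allocation: 192.168.230.0/24 (146 hosts, 254 usable); 192.168.231.0/25 (98 hosts, 126 usable); 192.168.231.128/27 (17 hosts, 30 usable)


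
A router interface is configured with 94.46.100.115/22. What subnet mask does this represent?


/22 means 22 network bits, 10 host bits
Binary: 11111111111111111111110000000000
Mask: 255.255.252.0


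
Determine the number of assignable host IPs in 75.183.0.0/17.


Host bits = 32 - 17 = 15
Total addresses = 2^15 = 32768
Usable = total - 2 (network and broadcast)
Usable hosts: 32766


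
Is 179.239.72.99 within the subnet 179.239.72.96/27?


Subnet network: 179.239.72.96
Test IP AND mask: 179.239.72.96
Yes, 179.239.72.99 is in 179.239.72.96/27


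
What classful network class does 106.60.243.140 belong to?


First octet: 106
Binary: 01101010
0xxxxxxx -> Class A (1-126)
Class A, default mask 255.0.0.0 (/8)


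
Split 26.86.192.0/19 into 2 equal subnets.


New prefix = 19 + 1 = 20
Each subnet has 4096 addresses
  26.86.192.0/20
  26.86.208.0/20
Subnets: 26.86.192.0/20, 26.86.208.0/20


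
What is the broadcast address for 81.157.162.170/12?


Network: 81.144.0.0/12
Host bits = 20
Set all host bits to 1:
Broadcast: 81.159.255.255


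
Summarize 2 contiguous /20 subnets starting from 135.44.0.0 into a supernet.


Original prefix: /20
Number of subnets: 2 = 2^1
New prefix = 20 - 1 = 19
Supernet: 135.44.0.0/19


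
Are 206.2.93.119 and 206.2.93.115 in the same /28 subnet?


Mask: 255.255.255.240
206.2.93.119 AND mask = 206.2.93.112
206.2.93.115 AND mask = 206.2.93.112
Yes, same subnet (206.2.93.112)


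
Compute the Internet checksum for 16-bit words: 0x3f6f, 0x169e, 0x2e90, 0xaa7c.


Sum all words (with carry folding):
+ 0x3f6f = 0x3f6f
+ 0x169e = 0x560d
+ 0x2e90 = 0x849d
+ 0xaa7c = 0x2f1a
One's complement: ~0x2f1a
Checksum = 0xd0e5


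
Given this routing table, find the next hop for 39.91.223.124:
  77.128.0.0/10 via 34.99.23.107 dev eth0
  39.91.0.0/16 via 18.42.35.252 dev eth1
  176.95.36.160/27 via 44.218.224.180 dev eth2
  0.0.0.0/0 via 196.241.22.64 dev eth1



Longest prefix match for 39.91.223.124:
  /10 77.128.0.0: no
  /16 39.91.0.0: MATCH
  /27 176.95.36.160: no
  /0 0.0.0.0: MATCH
Selected: next-hop 18.42.35.252 via eth1 (matched /16)


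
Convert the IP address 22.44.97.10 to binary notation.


22 = 00010110
44 = 00101100
97 = 01100001
10 = 00001010
Binary: 00010110.00101100.01100001.00001010


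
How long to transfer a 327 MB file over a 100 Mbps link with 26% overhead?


Effective throughput = 100 * (1 - 26/100) = 74 Mbps
File size in Mb = 327 * 8 = 2616 Mb
Time = 2616 / 74
Time = 35.3514 seconds


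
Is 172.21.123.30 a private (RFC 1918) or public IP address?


RFC 1918 private ranges:
  10.0.0.0/8 (10.0.0.0 - 10.255.255.255)
  172.16.0.0/12 (172.16.0.0 - 172.31.255.255)
  192.168.0.0/16 (192.168.0.0 - 192.168.255.255)
Private (in 172.16.0.0/12)


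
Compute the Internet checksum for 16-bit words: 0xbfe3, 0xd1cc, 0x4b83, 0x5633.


Sum all words (with carry folding):
+ 0xbfe3 = 0xbfe3
+ 0xd1cc = 0x91b0
+ 0x4b83 = 0xdd33
+ 0x5633 = 0x3367
One's complement: ~0x3367
Checksum = 0xcc98


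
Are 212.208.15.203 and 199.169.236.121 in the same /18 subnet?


Mask: 255.255.192.0
212.208.15.203 AND mask = 212.208.0.0
199.169.236.121 AND mask = 199.169.192.0
No, different subnets (212.208.0.0 vs 199.169.192.0)


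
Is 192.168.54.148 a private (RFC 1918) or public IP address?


RFC 1918 private ranges:
  10.0.0.0/8 (10.0.0.0 - 10.255.255.255)
  172.16.0.0/12 (172.16.0.0 - 172.31.255.255)
  192.168.0.0/16 (192.168.0.0 - 192.168.255.255)
Private (in 192.168.0.0/16)


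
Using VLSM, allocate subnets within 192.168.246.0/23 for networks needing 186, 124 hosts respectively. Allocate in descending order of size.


186 hosts -> /24 (254 usable): 192.168.246.0/24
124 hosts -> /25 (126 usable): 192.168.247.0/25
Allocation: 192.168.246.0/24 (186 hosts, 254 usable); 192.168.247.0/25 (124 hosts, 126 usable)


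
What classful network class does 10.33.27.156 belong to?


First octet: 10
Binary: 00001010
0xxxxxxx -> Class A (1-126)
Class A, default mask 255.0.0.0 (/8)


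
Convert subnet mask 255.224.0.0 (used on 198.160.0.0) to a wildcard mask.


Subnet mask: 255.224.0.0
Wildcard = 255.255.255.255 - subnet mask
255 - 255 = 0
255 - 224 = 31
255 - 0 = 255
255 - 0 = 255
Wildcard: 0.31.255.255


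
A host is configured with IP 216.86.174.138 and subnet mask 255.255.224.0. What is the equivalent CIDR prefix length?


Binary: 11111111.11111111.11100000.00000000
Count leading 1s
Prefix: /19


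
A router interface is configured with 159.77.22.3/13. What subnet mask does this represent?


/13 means 13 network bits, 19 host bits
Binary: 11111111111110000000000000000000
Mask: 255.248.0.0


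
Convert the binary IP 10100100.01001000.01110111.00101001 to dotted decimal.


10100100 = 164
01001000 = 72
01110111 = 119
00101001 = 41
IP: 164.72.119.41


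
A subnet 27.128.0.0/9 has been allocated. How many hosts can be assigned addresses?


Host bits = 32 - 9 = 23
Total addresses = 2^23 = 8388608
Usable = total - 2 (network and broadcast)
Usable hosts: 8388606


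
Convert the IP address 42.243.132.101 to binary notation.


42 = 00101010
243 = 11110011
132 = 10000100
101 = 01100101
Binary: 00101010.11110011.10000100.01100101


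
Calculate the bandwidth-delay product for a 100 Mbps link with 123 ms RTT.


BDP = bandwidth * RTT
= 100 Mbps * 123 ms
= 100 * 1e6 * 123 / 1000 bits
= 12300000 bits
= 1537500 bytes
= 1501.4648 KB
BDP = 12300000 bits (1537500 bytes)


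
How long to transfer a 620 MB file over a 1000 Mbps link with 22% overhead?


Effective throughput = 1000 * (1 - 22/100) = 780 Mbps
File size in Mb = 620 * 8 = 4960 Mb
Time = 4960 / 780
Time = 6.359 seconds


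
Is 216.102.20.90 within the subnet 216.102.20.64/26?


Subnet network: 216.102.20.64
Test IP AND mask: 216.102.20.64
Yes, 216.102.20.90 is in 216.102.20.64/26


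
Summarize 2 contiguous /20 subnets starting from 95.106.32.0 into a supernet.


Original prefix: /20
Number of subnets: 2 = 2^1
New prefix = 20 - 1 = 19
Supernet: 95.106.32.0/19


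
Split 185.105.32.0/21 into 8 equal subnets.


New prefix = 21 + 3 = 24
Each subnet has 256 addresses
  185.105.32.0/24
  185.105.33.0/24
  185.105.34.0/24
  185.105.35.0/24
  185.105.36.0/24
  185.105.37.0/24
  185.105.38.0/24
  185.105.39.0/24
Subnets: 185.105.32.0/24, 185.105.33.0/24, 185.105.34.0/24, 185.105.35.0/24, 185.105.36.0/24, 185.105.37.0/24, 185.105.38.0/24, 185.105.39.0/24


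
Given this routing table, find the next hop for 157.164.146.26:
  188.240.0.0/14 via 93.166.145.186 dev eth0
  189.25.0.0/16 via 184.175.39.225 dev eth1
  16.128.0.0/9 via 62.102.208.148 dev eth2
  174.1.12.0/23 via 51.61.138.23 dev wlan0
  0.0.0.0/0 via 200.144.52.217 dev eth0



Longest prefix match for 157.164.146.26:
  /14 188.240.0.0: no
  /16 189.25.0.0: no
  /9 16.128.0.0: no
  /23 174.1.12.0: no
  /0 0.0.0.0: MATCH
Selected: next-hop 200.144.52.217 via eth0 (matched /0)


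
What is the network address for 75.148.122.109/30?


IP:   01001011.10010100.01111010.01101101
Mask: 11111111.11111111.11111111.11111100
AND operation:
Net:  01001011.10010100.01111010.01101100
Network: 75.148.122.108/30


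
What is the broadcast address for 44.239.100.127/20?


Network: 44.239.96.0/20
Host bits = 12
Set all host bits to 1:
Broadcast: 44.239.111.255


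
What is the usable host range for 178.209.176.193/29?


Network: 178.209.176.192
Broadcast: 178.209.176.199
First usable = network + 1
Last usable = broadcast - 1
Range: 178.209.176.193 to 178.209.176.198


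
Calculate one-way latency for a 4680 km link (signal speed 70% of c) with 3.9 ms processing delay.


Speed = 0.7 * 3e5 km/s = 210000 km/s
Propagation delay = 4680 / 210000 = 0.0223 s = 22.2857 ms
Processing delay = 3.9 ms
Total one-way latency = 26.1857 ms


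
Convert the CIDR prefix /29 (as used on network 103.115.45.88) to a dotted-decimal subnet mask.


/29 means 29 network bits, 3 host bits
Binary: 11111111111111111111111111111000
Mask: 255.255.255.248


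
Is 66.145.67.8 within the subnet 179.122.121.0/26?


Subnet network: 179.122.121.0
Test IP AND mask: 66.145.67.0
No, 66.145.67.8 is not in 179.122.121.0/26


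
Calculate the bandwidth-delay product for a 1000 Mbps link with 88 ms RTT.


BDP = bandwidth * RTT
= 1000 Mbps * 88 ms
= 1000 * 1e6 * 88 / 1000 bits
= 88000000 bits
= 11000000 bytes
= 10742.1875 KB
BDP = 88000000 bits (11000000 bytes)


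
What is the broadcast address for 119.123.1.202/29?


Network: 119.123.1.200/29
Host bits = 3
Set all host bits to 1:
Broadcast: 119.123.1.207


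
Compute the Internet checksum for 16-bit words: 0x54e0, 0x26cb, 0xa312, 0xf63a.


Sum all words (with carry folding):
+ 0x54e0 = 0x54e0
+ 0x26cb = 0x7bab
+ 0xa312 = 0x1ebe
+ 0xf63a = 0x14f9
One's complement: ~0x14f9
Checksum = 0xeb06


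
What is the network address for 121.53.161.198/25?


IP:   01111001.00110101.10100001.11000110
Mask: 11111111.11111111.11111111.10000000
AND operation:
Net:  01111001.00110101.10100001.10000000
Network: 121.53.161.128/25


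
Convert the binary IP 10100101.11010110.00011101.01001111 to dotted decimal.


10100101 = 165
11010110 = 214
00011101 = 29
01001111 = 79
IP: 165.214.29.79


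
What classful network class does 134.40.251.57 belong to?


First octet: 134
Binary: 10000110
10xxxxxx -> Class B (128-191)
Class B, default mask 255.255.0.0 (/16)


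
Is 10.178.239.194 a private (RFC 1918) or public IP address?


RFC 1918 private ranges:
  10.0.0.0/8 (10.0.0.0 - 10.255.255.255)
  172.16.0.0/12 (172.16.0.0 - 172.31.255.255)
  192.168.0.0/16 (192.168.0.0 - 192.168.255.255)
Private (in 10.0.0.0/8)


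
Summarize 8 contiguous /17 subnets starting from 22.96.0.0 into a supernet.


Original prefix: /17
Number of subnets: 8 = 2^3
New prefix = 17 - 3 = 14
Supernet: 22.96.0.0/14


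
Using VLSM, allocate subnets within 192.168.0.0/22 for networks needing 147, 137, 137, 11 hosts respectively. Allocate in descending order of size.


147 hosts -> /24 (254 usable): 192.168.0.0/24
137 hosts -> /24 (254 usable): 192.168.1.0/24
137 hosts -> /24 (254 usable): 192.168.2.0/24
11 hosts -> /28 (14 usable): 192.168.3.0/28
Allocation: 192.168.0.0/24 (147 hosts, 254 usable); 192.168.1.0/24 (137 hosts, 254 usable); 192.168.2.0/24 (137 hosts, 254 usable); 192.168.3.0/28 (11 hosts, 14 usable)


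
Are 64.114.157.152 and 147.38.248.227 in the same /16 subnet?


Mask: 255.255.0.0
64.114.157.152 AND mask = 64.114.0.0
147.38.248.227 AND mask = 147.38.0.0
No, different subnets (64.114.0.0 vs 147.38.0.0)


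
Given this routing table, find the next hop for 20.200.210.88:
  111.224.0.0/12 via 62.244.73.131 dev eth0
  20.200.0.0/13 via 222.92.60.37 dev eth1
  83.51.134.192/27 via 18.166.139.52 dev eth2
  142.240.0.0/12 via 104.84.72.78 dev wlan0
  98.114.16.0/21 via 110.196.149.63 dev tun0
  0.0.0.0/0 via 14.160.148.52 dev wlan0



Longest prefix match for 20.200.210.88:
  /12 111.224.0.0: no
  /13 20.200.0.0: MATCH
  /27 83.51.134.192: no
  /12 142.240.0.0: no
  /21 98.114.16.0: no
  /0 0.0.0.0: MATCH
Selected: next-hop 222.92.60.37 via eth1 (matched /13)


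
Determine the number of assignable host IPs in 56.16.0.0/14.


Host bits = 32 - 14 = 18
Total addresses = 2^18 = 262144
Usable = total - 2 (network and broadcast)
Usable hosts: 262142


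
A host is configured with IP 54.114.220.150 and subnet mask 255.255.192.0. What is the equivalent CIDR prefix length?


Binary: 11111111.11111111.11000000.00000000
Count leading 1s
Prefix: /18


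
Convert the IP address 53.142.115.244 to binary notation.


53 = 00110101
142 = 10001110
115 = 01110011
244 = 11110100
Binary: 00110101.10001110.01110011.11110100


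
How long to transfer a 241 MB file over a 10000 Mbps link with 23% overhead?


Effective throughput = 10000 * (1 - 23/100) = 7700 Mbps
File size in Mb = 241 * 8 = 1928 Mb
Time = 1928 / 7700
Time = 0.2504 seconds


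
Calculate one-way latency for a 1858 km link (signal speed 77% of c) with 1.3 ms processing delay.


Speed = 0.77 * 3e5 km/s = 231000 km/s
Propagation delay = 1858 / 231000 = 0.008 s = 8.0433 ms
Processing delay = 1.3 ms
Total one-way latency = 9.3433 ms


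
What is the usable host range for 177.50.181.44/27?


Network: 177.50.181.32
Broadcast: 177.50.181.63
First usable = network + 1
Last usable = broadcast - 1
Range: 177.50.181.33 to 177.50.181.62


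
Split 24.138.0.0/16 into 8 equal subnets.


New prefix = 16 + 3 = 19
Each subnet has 8192 addresses
  24.138.0.0/19
  24.138.32.0/19
  24.138.64.0/19
  24.138.96.0/19
  24.138.128.0/19
  24.138.160.0/19
  24.138.192.0/19
  24.138.224.0/19
Subnets: 24.138.0.0/19, 24.138.32.0/19, 24.138.64.0/19, 24.138.96.0/19, 24.138.128.0/19, 24.138.160.0/19, 24.138.192.0/19, 24.138.224.0/19


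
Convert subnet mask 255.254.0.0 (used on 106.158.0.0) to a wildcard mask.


Subnet mask: 255.254.0.0
Wildcard = 255.255.255.255 - subnet mask
255 - 255 = 0
255 - 254 = 1
255 - 0 = 255
255 - 0 = 255
Wildcard: 0.1.255.255


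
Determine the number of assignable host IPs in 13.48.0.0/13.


Host bits = 32 - 13 = 19
Total addresses = 2^19 = 524288
Usable = total - 2 (network and broadcast)
Usable hosts: 524286


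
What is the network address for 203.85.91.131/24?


IP:   11001011.01010101.01011011.10000011
Mask: 11111111.11111111.11111111.00000000
AND operation:
Net:  11001011.01010101.01011011.00000000
Network: 203.85.91.0/24


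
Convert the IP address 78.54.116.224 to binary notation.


78 = 01001110
54 = 00110110
116 = 01110100
224 = 11100000
Binary: 01001110.00110110.01110100.11100000


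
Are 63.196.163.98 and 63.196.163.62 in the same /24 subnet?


Mask: 255.255.255.0
63.196.163.98 AND mask = 63.196.163.0
63.196.163.62 AND mask = 63.196.163.0
Yes, same subnet (63.196.163.0)


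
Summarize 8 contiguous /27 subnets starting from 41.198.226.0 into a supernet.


Original prefix: /27
Number of subnets: 8 = 2^3
New prefix = 27 - 3 = 24
Supernet: 41.198.226.0/24


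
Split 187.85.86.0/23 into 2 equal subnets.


New prefix = 23 + 1 = 24
Each subnet has 256 addresses
  187.85.86.0/24
  187.85.87.0/24
Subnets: 187.85.86.0/24, 187.85.87.0/24


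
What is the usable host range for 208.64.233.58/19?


Network: 208.64.224.0
Broadcast: 208.64.255.255
First usable = network + 1
Last usable = broadcast - 1
Range: 208.64.224.1 to 208.64.255.254


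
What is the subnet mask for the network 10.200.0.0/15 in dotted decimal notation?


/15 means 15 network bits, 17 host bits
Binary: 11111111111111100000000000000000
Mask: 255.254.0.0


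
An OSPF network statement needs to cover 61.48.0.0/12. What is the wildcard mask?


Subnet mask: 255.240.0.0
Wildcard = 255.255.255.255 - subnet mask
255 - 255 = 0
255 - 240 = 15
255 - 0 = 255
255 - 0 = 255
Wildcard: 0.15.255.255


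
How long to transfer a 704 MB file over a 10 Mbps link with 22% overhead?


Effective throughput = 10 * (1 - 22/100) = 7.8 Mbps
File size in Mb = 704 * 8 = 5632 Mb
Time = 5632 / 7.8
Time = 722.0513 seconds


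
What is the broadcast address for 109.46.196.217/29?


Network: 109.46.196.216/29
Host bits = 3
Set all host bits to 1:
Broadcast: 109.46.196.223


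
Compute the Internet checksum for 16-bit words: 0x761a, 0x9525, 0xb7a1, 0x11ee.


Sum all words (with carry folding):
+ 0x761a = 0x761a
+ 0x9525 = 0x0b40
+ 0xb7a1 = 0xc2e1
+ 0x11ee = 0xd4cf
One's complement: ~0xd4cf
Checksum = 0x2b30


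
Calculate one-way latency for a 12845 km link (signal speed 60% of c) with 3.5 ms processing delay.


Speed = 0.6 * 3e5 km/s = 180000 km/s
Propagation delay = 12845 / 180000 = 0.0714 s = 71.3611 ms
Processing delay = 3.5 ms
Total one-way latency = 74.8611 ms


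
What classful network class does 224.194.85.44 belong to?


First octet: 224
Binary: 11100000
1110xxxx -> Class D (224-239)
Class D (multicast), default mask N/A


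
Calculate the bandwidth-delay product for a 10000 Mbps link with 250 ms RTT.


BDP = bandwidth * RTT
= 10000 Mbps * 250 ms
= 10000 * 1e6 * 250 / 1000 bits
= 2500000000 bits
= 312500000 bytes
= 305175.7812 KB
BDP = 2500000000 bits (312500000 bytes)


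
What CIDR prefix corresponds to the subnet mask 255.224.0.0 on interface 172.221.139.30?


Binary: 11111111.11100000.00000000.00000000
Count leading 1s
Prefix: /11


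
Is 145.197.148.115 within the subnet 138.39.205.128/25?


Subnet network: 138.39.205.128
Test IP AND mask: 145.197.148.0
No, 145.197.148.115 is not in 138.39.205.128/25


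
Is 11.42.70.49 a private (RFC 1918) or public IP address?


RFC 1918 private ranges:
  10.0.0.0/8 (10.0.0.0 - 10.255.255.255)
  172.16.0.0/12 (172.16.0.0 - 172.31.255.255)
  192.168.0.0/16 (192.168.0.0 - 192.168.255.255)
Public (not in any RFC 1918 range)


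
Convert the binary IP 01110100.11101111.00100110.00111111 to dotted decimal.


01110100 = 116
11101111 = 239
00100110 = 38
00111111 = 63
IP: 116.239.38.63


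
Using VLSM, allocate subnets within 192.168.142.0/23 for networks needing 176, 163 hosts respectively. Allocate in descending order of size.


176 hosts -> /24 (254 usable): 192.168.142.0/24
163 hosts -> /24 (254 usable): 192.168.143.0/24
Allocation: 192.168.142.0/24 (176 hosts, 254 usable); 192.168.143.0/24 (163 hosts, 254 usable)


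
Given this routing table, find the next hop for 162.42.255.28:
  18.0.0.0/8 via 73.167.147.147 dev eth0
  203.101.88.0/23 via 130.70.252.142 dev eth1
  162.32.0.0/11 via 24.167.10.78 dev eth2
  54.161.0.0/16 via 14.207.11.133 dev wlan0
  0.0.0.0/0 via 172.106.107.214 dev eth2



Longest prefix match for 162.42.255.28:
  /8 18.0.0.0: no
  /23 203.101.88.0: no
  /11 162.32.0.0: MATCH
  /16 54.161.0.0: no
  /0 0.0.0.0: MATCH
Selected: next-hop 24.167.10.78 via eth2 (matched /11)


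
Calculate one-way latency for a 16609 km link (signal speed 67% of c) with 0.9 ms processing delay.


Speed = 0.67 * 3e5 km/s = 201000 km/s
Propagation delay = 16609 / 201000 = 0.0826 s = 82.6318 ms
Processing delay = 0.9 ms
Total one-way latency = 83.5318 ms


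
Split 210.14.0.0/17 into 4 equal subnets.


New prefix = 17 + 2 = 19
Each subnet has 8192 addresses
  210.14.0.0/19
  210.14.32.0/19
  210.14.64.0/19
  210.14.96.0/19
Subnets: 210.14.0.0/19, 210.14.32.0/19, 210.14.64.0/19, 210.14.96.0/19


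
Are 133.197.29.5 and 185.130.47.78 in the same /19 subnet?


Mask: 255.255.224.0
133.197.29.5 AND mask = 133.197.0.0
185.130.47.78 AND mask = 185.130.32.0
No, different subnets (133.197.0.0 vs 185.130.32.0)
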